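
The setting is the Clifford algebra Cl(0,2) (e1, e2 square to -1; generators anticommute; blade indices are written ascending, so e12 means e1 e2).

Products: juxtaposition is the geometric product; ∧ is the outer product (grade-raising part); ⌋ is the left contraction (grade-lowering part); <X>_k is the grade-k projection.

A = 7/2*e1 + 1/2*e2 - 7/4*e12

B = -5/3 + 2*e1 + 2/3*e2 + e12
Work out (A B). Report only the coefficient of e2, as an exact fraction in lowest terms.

step 1: -67/12 - 25/6*e1 - 47/6*e2 + 17/4*e12
Answer: -47/6


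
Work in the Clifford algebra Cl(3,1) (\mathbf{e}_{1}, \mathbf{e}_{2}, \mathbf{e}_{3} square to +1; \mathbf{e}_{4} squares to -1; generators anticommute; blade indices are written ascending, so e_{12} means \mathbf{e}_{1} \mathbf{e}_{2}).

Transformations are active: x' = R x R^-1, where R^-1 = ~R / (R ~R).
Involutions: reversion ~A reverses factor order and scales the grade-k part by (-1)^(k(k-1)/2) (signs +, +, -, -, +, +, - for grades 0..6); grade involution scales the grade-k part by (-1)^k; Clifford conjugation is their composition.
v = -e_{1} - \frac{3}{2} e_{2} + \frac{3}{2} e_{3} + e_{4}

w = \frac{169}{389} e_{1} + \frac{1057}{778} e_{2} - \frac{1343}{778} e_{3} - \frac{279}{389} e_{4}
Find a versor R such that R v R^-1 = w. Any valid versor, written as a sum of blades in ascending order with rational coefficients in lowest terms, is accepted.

The midline construction: v and w both square to \frac{9}{2}, so reflecting in their sum -\frac{220}{389} e_{1} - \frac{55}{389} e_{2} - \frac{88}{389} e_{3} + \frac{110}{389} e_{4} exchanges them.
Answer: -\frac{220}{389} e_{1} - \frac{55}{389} e_{2} - \frac{88}{389} e_{3} + \frac{110}{389} e_{4}


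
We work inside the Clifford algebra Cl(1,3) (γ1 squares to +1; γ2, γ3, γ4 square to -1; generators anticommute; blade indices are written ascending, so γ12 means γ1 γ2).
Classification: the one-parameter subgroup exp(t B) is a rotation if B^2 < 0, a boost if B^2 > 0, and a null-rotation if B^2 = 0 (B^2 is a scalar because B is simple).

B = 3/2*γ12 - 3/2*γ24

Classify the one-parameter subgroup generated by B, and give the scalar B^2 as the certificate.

B^2 term by term: the squares give (3/2)^2*(γ12)^2 + (-3/2)^2*(γ24)^2 = 9/4*(+1) + 9/4*(-1) = 0 (each basis 2-blade squares to minus the product of its generators' squares); cross terms between blades sharing an index anticommute and cancel. So B^2 = 0.
Answer: null-rotation, certificate B^2 = 0. Why this suffices: the scalar 0 survives any versor conjugation, so its sign alone determines the class however B is presented.


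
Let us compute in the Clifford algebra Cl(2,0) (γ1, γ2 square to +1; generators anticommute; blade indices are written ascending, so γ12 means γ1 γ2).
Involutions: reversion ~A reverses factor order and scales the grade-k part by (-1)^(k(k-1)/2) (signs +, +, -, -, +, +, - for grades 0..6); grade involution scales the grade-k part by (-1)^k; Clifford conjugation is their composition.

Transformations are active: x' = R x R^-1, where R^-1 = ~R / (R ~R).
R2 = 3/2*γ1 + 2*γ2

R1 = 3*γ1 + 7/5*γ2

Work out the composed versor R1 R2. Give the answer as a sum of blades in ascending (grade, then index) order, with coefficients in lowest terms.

Distribute over the terms of R1 (each basis-blade product reordered to ascending indices, repeated generators contracted through their squares):
(3*γ1) R2 = 9/2 + 6*γ12
(7/5*γ2) R2 = 14/5 - 21/10*γ12
Summing the partial products and collecting blades:
Answer: 73/10 + 39/10*γ12


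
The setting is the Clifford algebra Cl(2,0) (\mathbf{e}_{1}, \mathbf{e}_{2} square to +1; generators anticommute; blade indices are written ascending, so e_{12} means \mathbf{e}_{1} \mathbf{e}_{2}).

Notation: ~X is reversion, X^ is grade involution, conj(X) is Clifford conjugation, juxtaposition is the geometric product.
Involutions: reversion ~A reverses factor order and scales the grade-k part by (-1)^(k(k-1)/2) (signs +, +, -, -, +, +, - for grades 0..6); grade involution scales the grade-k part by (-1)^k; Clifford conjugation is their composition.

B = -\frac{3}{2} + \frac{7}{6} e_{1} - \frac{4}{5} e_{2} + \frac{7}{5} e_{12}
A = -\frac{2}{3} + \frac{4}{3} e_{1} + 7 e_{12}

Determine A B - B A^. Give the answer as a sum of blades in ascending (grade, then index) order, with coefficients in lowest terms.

first term: -\frac{326}{45} - \frac{377}{45} e_{1} - \frac{173}{30} e_{2} - \frac{25}{2} e_{12}
second term: -\frac{466}{45} + \frac{307}{45} e_{1} + \frac{317}{30} e_{2} - \frac{25}{2} e_{12}
Answer: \frac{28}{9} - \frac{76}{5} e_{1} - \frac{49}{3} e_{2}


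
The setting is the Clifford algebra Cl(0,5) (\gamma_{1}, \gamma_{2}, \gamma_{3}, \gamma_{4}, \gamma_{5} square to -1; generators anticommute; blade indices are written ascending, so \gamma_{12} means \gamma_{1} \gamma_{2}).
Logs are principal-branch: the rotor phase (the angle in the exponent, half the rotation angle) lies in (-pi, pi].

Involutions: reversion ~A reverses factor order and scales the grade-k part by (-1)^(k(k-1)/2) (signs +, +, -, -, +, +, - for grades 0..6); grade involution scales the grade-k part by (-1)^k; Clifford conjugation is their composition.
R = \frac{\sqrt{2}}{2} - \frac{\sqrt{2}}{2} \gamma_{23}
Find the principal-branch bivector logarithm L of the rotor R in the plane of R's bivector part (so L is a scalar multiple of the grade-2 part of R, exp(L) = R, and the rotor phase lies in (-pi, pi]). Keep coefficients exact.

The scalar part of R is \frac{\sqrt{2}}{2}, so the principal-branch rotor phase is pinned; divide the bivector part by its sine to get the unit plane — L is the phase times that plane.
Concretely: cos(phase) = \frac{\sqrt{2}}{2} gives phase = ±\frac{\pi}{4}, and since phase/sin(phase) is even the sign is immaterial: L = (phase/sin(phase)) * <R>_2 = (\frac{\sqrt{2} \pi}{4}) * <R>_2.
Answer: - \frac{\pi}{4} \gamma_{23}


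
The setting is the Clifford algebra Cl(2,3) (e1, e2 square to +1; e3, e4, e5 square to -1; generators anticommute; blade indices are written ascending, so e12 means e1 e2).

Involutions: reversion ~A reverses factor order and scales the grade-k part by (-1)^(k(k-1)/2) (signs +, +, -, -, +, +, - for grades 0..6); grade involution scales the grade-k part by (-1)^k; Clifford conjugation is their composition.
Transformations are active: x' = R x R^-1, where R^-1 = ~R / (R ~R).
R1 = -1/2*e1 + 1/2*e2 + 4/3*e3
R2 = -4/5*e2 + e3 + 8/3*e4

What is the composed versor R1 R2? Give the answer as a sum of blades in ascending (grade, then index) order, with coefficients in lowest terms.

Distribute over the terms of R1 (each basis-blade product reordered to ascending indices, repeated generators contracted through their squares):
(-1/2*e1) R2 = 2/5*e12 - 1/2*e13 - 4/3*e14
(1/2*e2) R2 = -2/5 + 1/2*e23 + 4/3*e24
(4/3*e3) R2 = -4/3 + 16/15*e23 + 32/9*e34
Summing the partial products and collecting blades:
Answer: -26/15 + 2/5*e12 - 1/2*e13 - 4/3*e14 + 47/30*e23 + 4/3*e24 + 32/9*e34


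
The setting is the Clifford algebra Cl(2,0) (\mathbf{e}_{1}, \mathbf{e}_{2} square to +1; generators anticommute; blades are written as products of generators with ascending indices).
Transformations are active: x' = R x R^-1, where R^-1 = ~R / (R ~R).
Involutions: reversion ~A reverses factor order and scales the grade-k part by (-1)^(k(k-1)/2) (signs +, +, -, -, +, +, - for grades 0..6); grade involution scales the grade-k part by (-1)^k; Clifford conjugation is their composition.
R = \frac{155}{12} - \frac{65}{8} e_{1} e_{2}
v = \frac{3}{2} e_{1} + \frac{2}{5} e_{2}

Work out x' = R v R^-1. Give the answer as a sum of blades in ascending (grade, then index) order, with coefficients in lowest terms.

~R = \frac{155}{12} + \frac{65}{8} e_{1} e_{2}, and R ~R = \frac{134125}{576}, so R^-1 = ~R / (\frac{134125}{576}).
R v = \frac{129}{8} e_{1} + \frac{833}{48} e_{2}
Answer: \frac{15501}{53650} e_{1} + \frac{40916}{26825} e_{2}


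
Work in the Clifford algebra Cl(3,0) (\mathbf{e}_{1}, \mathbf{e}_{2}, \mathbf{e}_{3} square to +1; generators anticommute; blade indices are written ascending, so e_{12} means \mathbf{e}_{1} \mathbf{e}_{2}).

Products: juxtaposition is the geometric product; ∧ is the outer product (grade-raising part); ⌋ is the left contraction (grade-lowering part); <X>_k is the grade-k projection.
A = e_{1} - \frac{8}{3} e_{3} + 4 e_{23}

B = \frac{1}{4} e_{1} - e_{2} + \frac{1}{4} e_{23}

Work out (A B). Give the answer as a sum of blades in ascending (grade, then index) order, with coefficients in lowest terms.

step 1: -\frac{3}{4} + \frac{2}{3} e_{2} + 4 e_{3} - e_{12} + \frac{2}{3} e_{13} - \frac{8}{3} e_{23} + \frac{5}{4} e_{123}
Answer: -\frac{3}{4} + \frac{2}{3} e_{2} + 4 e_{3} - e_{12} + \frac{2}{3} e_{13} - \frac{8}{3} e_{23} + \frac{5}{4} e_{123}


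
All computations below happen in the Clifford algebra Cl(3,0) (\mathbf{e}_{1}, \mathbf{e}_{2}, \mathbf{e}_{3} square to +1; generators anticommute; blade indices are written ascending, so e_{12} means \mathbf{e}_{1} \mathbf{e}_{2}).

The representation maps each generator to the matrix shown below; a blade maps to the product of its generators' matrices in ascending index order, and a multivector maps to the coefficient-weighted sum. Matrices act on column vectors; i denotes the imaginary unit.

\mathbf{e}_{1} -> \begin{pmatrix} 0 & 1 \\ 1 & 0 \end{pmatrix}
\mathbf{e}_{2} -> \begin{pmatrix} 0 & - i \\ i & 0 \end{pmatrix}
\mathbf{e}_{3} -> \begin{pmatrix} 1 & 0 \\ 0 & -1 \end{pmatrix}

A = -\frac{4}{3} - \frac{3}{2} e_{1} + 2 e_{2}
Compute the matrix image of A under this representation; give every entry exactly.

M = (-\frac{4}{3})*1 + (-\frac{3}{2})*rho(e_{1}) + (2)*rho(e_{2}), summed entrywise (1 is the identity matrix):
Answer: \begin{pmatrix} - \frac{4}{3} & - \frac{3}{2} - 2 i \\ - \frac{3}{2} + 2 i & - \frac{4}{3} \end{pmatrix}


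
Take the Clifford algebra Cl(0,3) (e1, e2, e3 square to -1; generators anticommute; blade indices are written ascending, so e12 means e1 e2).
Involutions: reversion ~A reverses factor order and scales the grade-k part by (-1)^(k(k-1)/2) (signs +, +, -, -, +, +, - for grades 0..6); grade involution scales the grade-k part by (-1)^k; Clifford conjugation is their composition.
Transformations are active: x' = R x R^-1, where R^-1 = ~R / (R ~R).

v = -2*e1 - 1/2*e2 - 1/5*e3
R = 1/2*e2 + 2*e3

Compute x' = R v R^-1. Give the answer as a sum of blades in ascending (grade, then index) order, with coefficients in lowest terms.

~R = 1/2*e2 + 2*e3, and R ~R = -17/4, so R^-1 = ~R / (-17/4).
R v = 13/20 + e12 + 4*e13 + 9/10*e23
Answer: 2*e1 + 59/170*e2 - 7/17*e3


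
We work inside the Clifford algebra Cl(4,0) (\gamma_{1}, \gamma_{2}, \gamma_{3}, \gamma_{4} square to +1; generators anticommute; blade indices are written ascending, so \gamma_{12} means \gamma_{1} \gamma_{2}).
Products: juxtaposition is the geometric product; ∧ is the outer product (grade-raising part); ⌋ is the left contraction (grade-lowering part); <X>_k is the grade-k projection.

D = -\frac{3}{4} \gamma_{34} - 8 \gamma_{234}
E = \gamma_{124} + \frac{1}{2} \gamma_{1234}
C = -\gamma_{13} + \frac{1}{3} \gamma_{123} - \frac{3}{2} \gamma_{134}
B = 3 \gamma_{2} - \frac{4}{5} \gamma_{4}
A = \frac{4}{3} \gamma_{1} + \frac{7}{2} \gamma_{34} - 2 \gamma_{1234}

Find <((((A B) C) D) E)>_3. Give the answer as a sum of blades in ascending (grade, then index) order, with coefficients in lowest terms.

step 1: -\frac{14}{5} \gamma_{3} + 4 \gamma_{12} - \frac{16}{15} \gamma_{14} + \frac{8}{5} \gamma_{123} - 6 \gamma_{134} + \frac{21}{2} \gamma_{234}
step 2: -\frac{143}{15} - \frac{14}{5} \gamma_{1} - \frac{8}{5} \gamma_{2} + \frac{4}{15} \gamma_{3} - 6 \gamma_{4} - \frac{1001}{60} \gamma_{12} - \frac{7}{10} \gamma_{14} + 4 \gamma_{23} - \frac{2}{5} \gamma_{24} + \frac{16}{15} \gamma_{34} - \frac{21}{2} \gamma_{124} + \frac{286}{45} \gamma_{234}
step 3: \frac{2324}{45} + \frac{133}{10} \gamma_{2} - \frac{13}{10} \gamma_{3} + \frac{159}{5} \gamma_{4} + \frac{3339}{40} \gamma_{13} + \frac{477}{10} \gamma_{23} - \frac{13}{15} \gamma_{24} + \frac{399}{20} \gamma_{34} - \frac{91}{40} \gamma_{123} + \frac{4067}{30} \gamma_{134} + \frac{1162}{15} \gamma_{234} + \frac{2793}{80} \gamma_{1234}
step 4: \frac{2793}{160} + \frac{198}{5} \gamma_{1} - \frac{4067}{60} \gamma_{2} - \frac{2793}{80} \gamma_{3} + \frac{91}{80} \gamma_{4} + \frac{873}{40} \gamma_{12} - \frac{779}{10} \gamma_{13} - \frac{743}{20} \gamma_{14} + \frac{4067}{30} \gamma_{23} + \frac{3339}{80} \gamma_{24} + \frac{91}{40} \gamma_{34} + \frac{81}{20} \gamma_{123} + \frac{9179}{180} \gamma_{124} - \frac{1087}{20} \gamma_{134} + \frac{3339}{40} \gamma_{234} + \frac{2207}{90} \gamma_{1234}
step 5: \frac{81}{20} \gamma_{123} + \frac{9179}{180} \gamma_{124} - \frac{1087}{20} \gamma_{134} + \frac{3339}{40} \gamma_{234}
Answer: \frac{81}{20} \gamma_{123} + \frac{9179}{180} \gamma_{124} - \frac{1087}{20} \gamma_{134} + \frac{3339}{40} \gamma_{234}


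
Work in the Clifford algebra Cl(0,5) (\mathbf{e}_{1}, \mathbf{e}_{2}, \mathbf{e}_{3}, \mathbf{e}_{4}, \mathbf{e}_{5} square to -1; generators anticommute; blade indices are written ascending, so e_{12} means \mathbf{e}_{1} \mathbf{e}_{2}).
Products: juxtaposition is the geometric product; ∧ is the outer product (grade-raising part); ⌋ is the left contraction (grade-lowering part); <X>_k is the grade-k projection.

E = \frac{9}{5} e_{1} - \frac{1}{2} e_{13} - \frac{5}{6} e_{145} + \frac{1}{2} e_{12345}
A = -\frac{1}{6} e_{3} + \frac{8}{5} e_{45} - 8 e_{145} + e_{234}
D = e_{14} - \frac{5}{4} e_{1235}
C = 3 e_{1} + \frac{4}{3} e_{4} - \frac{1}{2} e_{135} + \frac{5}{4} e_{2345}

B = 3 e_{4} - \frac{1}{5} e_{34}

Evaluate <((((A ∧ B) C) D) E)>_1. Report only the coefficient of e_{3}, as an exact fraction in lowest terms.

step 1: -\frac{1}{2} e_{34}
step 2: \frac{2}{3} e_{3} + \frac{5}{8} e_{25} - \frac{3}{2} e_{134} + \frac{1}{4} e_{145}
step 3: -\frac{3}{2} e_{3} - \frac{1}{4} e_{5} - \frac{25}{32} e_{13} + \frac{5}{6} e_{125} - \frac{2}{3} e_{134} - \frac{5}{16} e_{234} - \frac{15}{8} e_{245} - \frac{5}{8} e_{1245}
step 4: -\frac{25}{64} + \frac{3}{4} e_{1} - \frac{25}{48} e_{2} - \frac{55}{32} e_{3} - \frac{1}{3} e_{4} + \frac{25}{16} e_{12} + \frac{291}{80} e_{13} - \frac{5}{24} e_{14} + \frac{97}{160} e_{15} + \frac{25}{36} e_{24} - \frac{11}{6} e_{25} + \frac{97}{60} e_{34} + \frac{5}{9} e_{35} - \frac{5}{32} e_{124} + \frac{1}{8} e_{135} - \frac{5}{12} e_{235} - \frac{97}{64} e_{245} + \frac{125}{192} e_{345} + \frac{11}{16} e_{1234} + \frac{25}{96} e_{1235} + \frac{33}{8} e_{1245} - \frac{5}{4} e_{1345} + \frac{5}{16} e_{2345} - \frac{15}{16} e_{12345}
step 5: \frac{3}{4} e_{1} - \frac{25}{48} e_{2} - \frac{55}{32} e_{3} - \frac{1}{3} e_{4}
Answer: -\frac{55}{32}


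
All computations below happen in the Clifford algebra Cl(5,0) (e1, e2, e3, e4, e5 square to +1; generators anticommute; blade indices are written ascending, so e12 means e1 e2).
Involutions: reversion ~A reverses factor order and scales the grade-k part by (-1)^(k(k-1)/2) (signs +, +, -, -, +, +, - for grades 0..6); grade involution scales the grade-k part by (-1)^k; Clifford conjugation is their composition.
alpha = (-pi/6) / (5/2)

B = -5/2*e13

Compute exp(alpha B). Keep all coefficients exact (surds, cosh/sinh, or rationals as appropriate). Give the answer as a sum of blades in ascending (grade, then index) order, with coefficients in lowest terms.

B^2 = (-5/2)^2*(e13)^2 = 25/4*(-1) = -25/4 (a basis 2-blade squares to minus the product of its generators' squares).
B^2 = -25/4 — since the square is negative, the closed form is circular: l = 5/2, alpha*l = -pi/6, so exp(alpha B) = cos(-pi/6) + (sin(-pi/6)/(5/2))*B = sqrt(3)/2 + (-1/5)*B.
Answer: sqrt(3)/2 + 1/2*e13


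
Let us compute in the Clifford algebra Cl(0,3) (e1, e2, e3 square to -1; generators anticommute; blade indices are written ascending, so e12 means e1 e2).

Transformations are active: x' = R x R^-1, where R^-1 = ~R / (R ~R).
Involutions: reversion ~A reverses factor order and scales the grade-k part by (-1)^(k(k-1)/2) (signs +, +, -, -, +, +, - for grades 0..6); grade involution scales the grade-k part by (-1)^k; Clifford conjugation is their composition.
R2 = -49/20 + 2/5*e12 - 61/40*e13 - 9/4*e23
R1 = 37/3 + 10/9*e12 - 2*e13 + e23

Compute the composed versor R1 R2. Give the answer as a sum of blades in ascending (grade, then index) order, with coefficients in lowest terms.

Distribute over the terms of R1 (each basis-blade product reordered to ascending indices, repeated generators contracted through their squares):
(37/3) R2 = -1813/60 + 74/15*e12 - 2257/120*e13 - 111/4*e23
(10/9*e12) R2 = -4/9 - 49/18*e12 + 5/2*e13 - 61/36*e23
(-2*e13) R2 = -61/20 + 9/2*e12 + 49/10*e13 + 4/5*e23
(e23) R2 = 9/4 + 61/40*e12 + 2/5*e13 - 49/20*e23
Summing the partial products and collecting blades:
Answer: -5663/180 + 593/72*e12 - 1321/120*e13 - 5597/180*e23


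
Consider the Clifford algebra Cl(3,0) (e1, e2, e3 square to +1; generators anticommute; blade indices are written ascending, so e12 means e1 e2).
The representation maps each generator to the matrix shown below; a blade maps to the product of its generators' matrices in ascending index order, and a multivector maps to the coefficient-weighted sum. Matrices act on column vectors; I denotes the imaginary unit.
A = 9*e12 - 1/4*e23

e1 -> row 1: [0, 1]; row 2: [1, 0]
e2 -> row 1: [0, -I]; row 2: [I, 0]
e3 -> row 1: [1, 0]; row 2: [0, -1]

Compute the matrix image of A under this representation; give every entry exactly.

Bivector images (products of the table entries): rho(e12) = rho(e1)rho(e2) = row 1: [I, 0]; row 2: [0, -I]; rho(e23) = rho(e2)rho(e3) = row 1: [0, I]; row 2: [I, 0].
M = (9)*rho(e12) + (-1/4)*rho(e23), summed entrywise:
Answer: row 1: [9*I, -I/4]; row 2: [-I/4, -9*I]


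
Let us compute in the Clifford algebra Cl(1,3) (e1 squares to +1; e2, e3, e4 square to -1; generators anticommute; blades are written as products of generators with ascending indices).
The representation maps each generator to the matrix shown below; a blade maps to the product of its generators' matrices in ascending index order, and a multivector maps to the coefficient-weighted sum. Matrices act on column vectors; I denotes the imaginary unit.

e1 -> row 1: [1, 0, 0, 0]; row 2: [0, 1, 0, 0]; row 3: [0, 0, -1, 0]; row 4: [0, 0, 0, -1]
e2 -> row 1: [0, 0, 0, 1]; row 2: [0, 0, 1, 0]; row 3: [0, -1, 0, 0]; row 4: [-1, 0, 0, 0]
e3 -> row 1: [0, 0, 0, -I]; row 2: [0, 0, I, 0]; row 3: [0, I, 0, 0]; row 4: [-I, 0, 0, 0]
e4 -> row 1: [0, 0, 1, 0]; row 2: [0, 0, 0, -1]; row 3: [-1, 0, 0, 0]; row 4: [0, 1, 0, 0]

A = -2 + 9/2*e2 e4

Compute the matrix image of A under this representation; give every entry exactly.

Bivector images (products of the table entries): rho(e2 e4) = rho(e2)rho(e4) = row 1: [0, 1, 0, 0]; row 2: [-1, 0, 0, 0]; row 3: [0, 0, 0, 1]; row 4: [0, 0, -1, 0].
M = (-2)*1 + (9/2)*rho(e2 e4), summed entrywise (1 is the identity matrix):
Answer: row 1: [-2, 9/2, 0, 0]; row 2: [-9/2, -2, 0, 0]; row 3: [0, 0, -2, 9/2]; row 4: [0, 0, -9/2, -2]


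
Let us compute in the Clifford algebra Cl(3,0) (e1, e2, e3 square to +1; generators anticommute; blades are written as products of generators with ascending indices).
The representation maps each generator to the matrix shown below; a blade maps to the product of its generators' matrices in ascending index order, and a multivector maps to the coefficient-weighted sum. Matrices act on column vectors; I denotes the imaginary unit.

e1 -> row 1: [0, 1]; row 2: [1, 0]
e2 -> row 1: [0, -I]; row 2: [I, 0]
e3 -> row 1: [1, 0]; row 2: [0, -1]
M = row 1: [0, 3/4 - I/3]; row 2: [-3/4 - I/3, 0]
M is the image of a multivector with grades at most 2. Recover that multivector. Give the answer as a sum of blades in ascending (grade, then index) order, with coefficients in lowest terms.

Method: 1, rho(e1), rho(e2), rho(e3) form a trace-orthogonal basis of the 2x2 complex matrices (tr(X Y) = 2 if X = Y, else 0), so M = m0*1 + m1*rho(e1) + m2*rho(e2) + m3*rho(e3) with m0 = tr(M)/2 = 0, m1 = tr(M rho(e1))/2 = -I/3, m2 = tr(M rho(e2))/2 = 3*I/4, m3 = tr(M rho(e3))/2 = 0.
Multiplying table entries, the bivector images are rho(e1 e2) = I*rho(e3), rho(e1 e3) = -I*rho(e2), rho(e2 e3) = I*rho(e1); with real blade coefficients the real parts of m0..m3 are the coefficients of 1, e1, e2, e3 and the imaginary parts give the bivectors (e2 e3: Im m1, e1 e3: -Im m2, e1 e2: Im m3).
Answer: -3/4*e1 e3 - 1/3*e2 e3


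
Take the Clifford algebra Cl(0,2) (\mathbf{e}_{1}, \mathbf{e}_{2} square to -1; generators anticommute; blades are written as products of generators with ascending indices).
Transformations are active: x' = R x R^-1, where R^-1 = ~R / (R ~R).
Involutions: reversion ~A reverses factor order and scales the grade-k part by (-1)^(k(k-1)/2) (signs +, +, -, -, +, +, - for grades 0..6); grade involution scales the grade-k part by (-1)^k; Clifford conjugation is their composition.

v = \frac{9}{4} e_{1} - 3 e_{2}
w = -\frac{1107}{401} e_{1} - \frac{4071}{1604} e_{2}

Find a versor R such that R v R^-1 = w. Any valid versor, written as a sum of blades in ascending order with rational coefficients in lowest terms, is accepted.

A norm check does it: q(v) = q(w) = -\frac{225}{16}, hence R = v + w = -\frac{819}{1604} e_{1} - \frac{8883}{1604} e_{2} realises the map — parallel part kept, (v - w)/2 negated, v carried to w.
Answer: -\frac{819}{1604} e_{1} - \frac{8883}{1604} e_{2}


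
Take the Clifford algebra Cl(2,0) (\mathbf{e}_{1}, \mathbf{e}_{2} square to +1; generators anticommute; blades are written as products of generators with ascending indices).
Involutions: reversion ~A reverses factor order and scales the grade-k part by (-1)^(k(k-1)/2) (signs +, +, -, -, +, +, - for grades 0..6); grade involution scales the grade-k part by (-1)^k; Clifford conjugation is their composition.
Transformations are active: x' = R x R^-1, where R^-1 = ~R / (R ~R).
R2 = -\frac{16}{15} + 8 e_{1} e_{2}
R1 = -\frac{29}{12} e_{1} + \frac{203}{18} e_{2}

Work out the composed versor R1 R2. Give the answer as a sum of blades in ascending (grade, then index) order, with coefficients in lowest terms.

Distribute over the terms of R1 (each basis-blade product reordered to ascending indices, repeated generators contracted through their squares):
(-\frac{29}{12} e_{1}) R2 = \frac{116}{45} e_{1} - \frac{58}{3} e_{2}
(\frac{203}{18} e_{2}) R2 = -\frac{812}{9} e_{1} - \frac{1624}{135} e_{2}
Summing the partial products and collecting blades:
Answer: -\frac{3944}{45} e_{1} - \frac{4234}{135} e_{2}


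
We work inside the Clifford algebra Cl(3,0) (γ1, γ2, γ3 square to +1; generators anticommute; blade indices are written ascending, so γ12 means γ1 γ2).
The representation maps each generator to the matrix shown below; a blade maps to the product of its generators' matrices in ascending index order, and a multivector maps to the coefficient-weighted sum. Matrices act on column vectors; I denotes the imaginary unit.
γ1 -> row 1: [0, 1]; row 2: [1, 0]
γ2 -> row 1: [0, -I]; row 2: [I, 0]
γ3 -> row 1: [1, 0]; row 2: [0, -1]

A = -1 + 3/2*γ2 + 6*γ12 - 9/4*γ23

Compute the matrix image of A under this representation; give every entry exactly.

Bivector images (products of the table entries): rho(γ12) = rho(γ1)rho(γ2) = row 1: [I, 0]; row 2: [0, -I]; rho(γ23) = rho(γ2)rho(γ3) = row 1: [0, I]; row 2: [I, 0].
M = (-1)*1 + (3/2)*rho(γ2) + (6)*rho(γ12) + (-9/4)*rho(γ23), summed entrywise (1 is the identity matrix):
Answer: row 1: [-1 + 6*I, -15*I/4]; row 2: [-3*I/4, -1 - 6*I]


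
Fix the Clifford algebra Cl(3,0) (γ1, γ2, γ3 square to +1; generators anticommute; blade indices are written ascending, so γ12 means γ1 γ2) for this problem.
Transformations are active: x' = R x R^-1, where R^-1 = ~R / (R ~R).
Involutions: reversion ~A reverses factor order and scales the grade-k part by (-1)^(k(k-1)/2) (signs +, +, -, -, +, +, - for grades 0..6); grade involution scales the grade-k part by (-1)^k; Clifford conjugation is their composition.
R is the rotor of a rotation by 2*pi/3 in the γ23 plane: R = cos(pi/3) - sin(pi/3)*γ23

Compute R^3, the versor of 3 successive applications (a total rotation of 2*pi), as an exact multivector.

The rotor phase is half the rotation angle and phases add under composition, so 3 steps in the γ23 plane accumulate phase 3*(pi/3) = pi: R^3 = cos(pi) - sin(pi)*γ23.
cos(pi) = -1 and sin(pi) = 0, so R^3 = -1. The total rotation 2*pi is 1 full turn, so every vector returns to itself, yet the rotor is -1, on the OTHER sheet of the double cover (an odd number of 2*pi turns).
Answer: -1


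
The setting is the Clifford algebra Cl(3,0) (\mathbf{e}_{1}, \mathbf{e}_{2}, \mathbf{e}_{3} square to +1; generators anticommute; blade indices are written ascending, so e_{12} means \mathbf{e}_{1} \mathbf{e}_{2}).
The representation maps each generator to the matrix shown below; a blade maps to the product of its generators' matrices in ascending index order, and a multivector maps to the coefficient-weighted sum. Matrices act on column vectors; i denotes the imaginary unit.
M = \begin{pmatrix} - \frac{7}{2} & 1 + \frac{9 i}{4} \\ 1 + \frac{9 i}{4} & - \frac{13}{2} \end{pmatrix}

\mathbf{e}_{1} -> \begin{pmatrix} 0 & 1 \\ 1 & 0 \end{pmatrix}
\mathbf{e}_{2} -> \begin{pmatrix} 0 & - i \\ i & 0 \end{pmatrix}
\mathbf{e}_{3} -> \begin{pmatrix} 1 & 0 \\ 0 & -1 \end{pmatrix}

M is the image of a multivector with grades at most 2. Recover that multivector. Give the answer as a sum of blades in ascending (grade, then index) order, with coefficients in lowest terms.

Method: 1, rho(e_{1}), rho(e_{2}), rho(e_{3}) form a trace-orthogonal basis of the 2x2 complex matrices (tr(X Y) = 2 if X = Y, else 0), so M = m0*1 + m1*rho(e_{1}) + m2*rho(e_{2}) + m3*rho(e_{3}) with m0 = tr(M)/2 = -5, m1 = tr(M rho(e_{1}))/2 = 1 + \frac{9 i}{4}, m2 = tr(M rho(e_{2}))/2 = 0, m3 = tr(M rho(e_{3}))/2 = \frac{3}{2}.
Multiplying table entries, the bivector images are rho(e_{12}) = i*rho(e_{3}), rho(e_{13}) = -i*rho(e_{2}), rho(e_{23}) = i*rho(e_{1}); with real blade coefficients the real parts of m0..m3 are the coefficients of 1, e_{1}, e_{2}, e_{3} and the imaginary parts give the bivectors (e_{23}: Im m1, e_{13}: -Im m2, e_{12}: Im m3).
Answer: -5 + e_{1} + \frac{3}{2} e_{3} + \frac{9}{4} e_{23}


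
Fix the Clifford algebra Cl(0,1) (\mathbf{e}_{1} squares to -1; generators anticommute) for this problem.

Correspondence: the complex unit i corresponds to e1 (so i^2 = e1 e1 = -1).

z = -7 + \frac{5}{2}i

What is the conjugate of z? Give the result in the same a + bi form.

In blades: z = -7 + \frac{5}{2} e_{1}.
Conjugation here is Clifford conjugation: the scalar is fixed and the grade-1 and grade-2 blades all flip sign, giving -7 - \frac{5}{2} e_{1}; translating back:
Answer: -7 - \frac{5}{2}i


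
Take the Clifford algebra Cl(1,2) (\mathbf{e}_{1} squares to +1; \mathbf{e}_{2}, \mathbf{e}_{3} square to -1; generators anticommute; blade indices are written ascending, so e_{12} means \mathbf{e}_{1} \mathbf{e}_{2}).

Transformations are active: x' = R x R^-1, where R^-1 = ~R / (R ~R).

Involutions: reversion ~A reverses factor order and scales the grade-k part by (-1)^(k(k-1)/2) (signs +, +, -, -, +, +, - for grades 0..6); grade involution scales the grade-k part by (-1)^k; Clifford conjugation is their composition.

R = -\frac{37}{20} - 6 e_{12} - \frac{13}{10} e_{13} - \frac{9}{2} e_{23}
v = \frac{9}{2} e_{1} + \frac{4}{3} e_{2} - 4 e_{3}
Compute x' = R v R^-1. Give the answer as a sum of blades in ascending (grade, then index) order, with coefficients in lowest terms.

~R = -\frac{37}{20} + 6 e_{12} + \frac{13}{10} e_{13} + \frac{9}{2} e_{23}, and R ~R = -\frac{5607}{400}, so R^-1 = ~R / (-\frac{5607}{400}).
R v = -\frac{221}{40} e_{1} + \frac{98}{15} e_{2} + \frac{29}{4} e_{3} + \frac{329}{60} e_{123}
Answer: -\frac{27337}{11214} e_{1} + \frac{376}{267} e_{2} + \frac{6838}{5607} e_{3}


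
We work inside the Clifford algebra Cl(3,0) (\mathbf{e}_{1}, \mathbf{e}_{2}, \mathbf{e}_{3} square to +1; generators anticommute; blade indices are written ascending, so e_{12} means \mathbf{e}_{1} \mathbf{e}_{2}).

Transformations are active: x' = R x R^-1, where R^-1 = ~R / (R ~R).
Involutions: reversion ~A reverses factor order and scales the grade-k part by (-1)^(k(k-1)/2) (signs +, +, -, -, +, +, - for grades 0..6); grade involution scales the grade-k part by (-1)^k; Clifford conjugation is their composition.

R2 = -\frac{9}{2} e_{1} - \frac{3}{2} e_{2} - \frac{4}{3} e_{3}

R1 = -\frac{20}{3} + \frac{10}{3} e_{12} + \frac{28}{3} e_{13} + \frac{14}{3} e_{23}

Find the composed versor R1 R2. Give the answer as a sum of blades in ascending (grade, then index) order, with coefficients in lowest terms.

Distribute over the terms of R2 (each basis-blade product reordered to ascending indices, repeated generators contracted through their squares):
R1 (-\frac{9}{2} e_{1}) = 30 e_{1} + 15 e_{2} + 42 e_{3} - 21 e_{123}
R1 (-\frac{3}{2} e_{2}) = -5 e_{1} + 10 e_{2} + 7 e_{3} + 14 e_{123}
R1 (-\frac{4}{3} e_{3}) = -\frac{112}{9} e_{1} - \frac{56}{9} e_{2} + \frac{80}{9} e_{3} - \frac{40}{9} e_{123}
Summing the partial products and collecting blades:
Answer: \frac{113}{9} e_{1} + \frac{169}{9} e_{2} + \frac{521}{9} e_{3} - \frac{103}{9} e_{123}


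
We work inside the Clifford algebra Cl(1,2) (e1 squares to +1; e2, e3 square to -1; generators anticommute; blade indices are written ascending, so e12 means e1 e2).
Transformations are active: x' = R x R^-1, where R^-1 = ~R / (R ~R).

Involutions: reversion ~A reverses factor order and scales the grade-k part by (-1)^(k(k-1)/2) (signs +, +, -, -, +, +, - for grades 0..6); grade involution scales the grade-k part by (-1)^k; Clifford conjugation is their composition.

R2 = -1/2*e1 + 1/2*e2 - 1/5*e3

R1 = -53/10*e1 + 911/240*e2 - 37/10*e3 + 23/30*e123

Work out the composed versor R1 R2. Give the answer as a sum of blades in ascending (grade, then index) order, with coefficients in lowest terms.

Distribute over the terms of R2 (each basis-blade product reordered to ascending indices, repeated generators contracted through their squares):
R1 (-1/2*e1) = 53/20 + 911/480*e12 - 37/20*e13 - 23/60*e23
R1 (1/2*e2) = -911/480 - 53/20*e12 + 23/60*e13 + 37/20*e23
R1 (-1/5*e3) = -37/50 + 23/150*e12 + 53/50*e13 - 911/1200*e23
Summing the partial products and collecting blades:
Answer: 29/2400 - 479/800*e12 - 61/150*e13 + 283/400*e23


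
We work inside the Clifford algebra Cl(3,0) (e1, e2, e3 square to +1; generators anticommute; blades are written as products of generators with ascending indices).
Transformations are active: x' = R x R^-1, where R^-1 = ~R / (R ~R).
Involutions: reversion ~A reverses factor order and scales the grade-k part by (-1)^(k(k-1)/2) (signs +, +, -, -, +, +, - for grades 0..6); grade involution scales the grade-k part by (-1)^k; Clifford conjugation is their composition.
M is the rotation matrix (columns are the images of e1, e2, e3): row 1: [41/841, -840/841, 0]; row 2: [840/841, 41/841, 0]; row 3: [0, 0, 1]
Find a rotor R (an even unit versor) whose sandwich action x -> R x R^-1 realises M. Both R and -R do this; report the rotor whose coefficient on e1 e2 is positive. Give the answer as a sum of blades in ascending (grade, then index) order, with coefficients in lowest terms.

Method: write R = a + b12*e1 e2 + b13*e1 e3 + b23*e2 e3 with a^2 + b12^2 + b13^2 + b23^2 = 1 (so R^-1 = ~R). Expanding the columns R e_j ~R gives tr M = 4a^2 - 1 and, from the antisymmetric part, M21 - M12 = -4a*b12, M13 - M31 = 4a*b13, M32 - M23 = -4a*b23.
Here tr M = 923/841, so a^2 = (1 + tr M)/4 = 441/841 and a = ±21/29. Taking a = 21/29: M21 - M12 = 1680/841, M13 - M31 = 0, M32 - M23 = 0, giving b12 = -20/29, b13 = 0, b23 = 0, i.e. R = 21/29 - 20/29*e1 e2.
Its e1 e2 coefficient is negative, so report the other preimage -R.
Answer: -21/29 + 20/29*e1 e2. Key observation: the double cover Spin(3) -> SO(3) sends R and -R to the same matrix (trace 923/841 here), so the stated sign of the e1 e2 coefficient is what selects one sheet.


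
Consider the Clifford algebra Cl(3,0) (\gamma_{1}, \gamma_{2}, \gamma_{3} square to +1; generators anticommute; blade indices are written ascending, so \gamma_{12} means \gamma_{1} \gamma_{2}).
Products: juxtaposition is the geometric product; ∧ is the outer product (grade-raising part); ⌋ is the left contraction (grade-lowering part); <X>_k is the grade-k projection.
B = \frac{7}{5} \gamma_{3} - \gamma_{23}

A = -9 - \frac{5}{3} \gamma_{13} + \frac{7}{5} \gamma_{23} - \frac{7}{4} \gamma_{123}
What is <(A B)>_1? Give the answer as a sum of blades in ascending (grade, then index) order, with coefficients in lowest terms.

step 1: \frac{7}{5} - \frac{49}{12} \gamma_{1} + \frac{49}{25} \gamma_{2} - \frac{63}{5} \gamma_{3} - \frac{247}{60} \gamma_{12} + 9 \gamma_{23}
step 2: -\frac{49}{12} \gamma_{1} + \frac{49}{25} \gamma_{2} - \frac{63}{5} \gamma_{3}
Answer: -\frac{49}{12} \gamma_{1} + \frac{49}{25} \gamma_{2} - \frac{63}{5} \gamma_{3}


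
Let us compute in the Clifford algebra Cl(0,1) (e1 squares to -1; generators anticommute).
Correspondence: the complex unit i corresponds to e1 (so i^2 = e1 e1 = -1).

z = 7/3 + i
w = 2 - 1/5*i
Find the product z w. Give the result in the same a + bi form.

In blades: z = 7/3 + e1, w = 2 - 1/5*e1.
Distribute z over w term by term (generator squares from the signature, products reordered to ascending indices): (7/3)*w = 14/3 - 7/15*e1; (e1)*w = 1/5 + 2*e1.
Sum: 73/15 + 23/15*e1; translating back through the correspondence:
Answer: 73/15 + 23/15*i


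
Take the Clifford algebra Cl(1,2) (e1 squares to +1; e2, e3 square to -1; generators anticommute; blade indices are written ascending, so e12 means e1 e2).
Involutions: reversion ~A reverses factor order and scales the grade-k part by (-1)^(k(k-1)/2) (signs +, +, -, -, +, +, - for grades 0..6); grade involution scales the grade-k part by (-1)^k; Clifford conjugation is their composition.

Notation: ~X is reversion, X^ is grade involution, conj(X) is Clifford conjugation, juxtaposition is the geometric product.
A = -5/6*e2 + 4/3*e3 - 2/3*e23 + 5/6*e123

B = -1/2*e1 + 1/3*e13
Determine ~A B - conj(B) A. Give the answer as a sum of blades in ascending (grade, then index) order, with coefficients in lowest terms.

first term: 4/9*e1 + 5/18*e2 - 23/36*e12 + 2/3*e13 + 5/12*e23 - 1/18*e123
second term: 4/9*e1 + 5/18*e2 - 7/36*e12 + 2/3*e13 + 5/12*e23 - 11/18*e123
Answer: -4/9*e12 + 5/9*e123


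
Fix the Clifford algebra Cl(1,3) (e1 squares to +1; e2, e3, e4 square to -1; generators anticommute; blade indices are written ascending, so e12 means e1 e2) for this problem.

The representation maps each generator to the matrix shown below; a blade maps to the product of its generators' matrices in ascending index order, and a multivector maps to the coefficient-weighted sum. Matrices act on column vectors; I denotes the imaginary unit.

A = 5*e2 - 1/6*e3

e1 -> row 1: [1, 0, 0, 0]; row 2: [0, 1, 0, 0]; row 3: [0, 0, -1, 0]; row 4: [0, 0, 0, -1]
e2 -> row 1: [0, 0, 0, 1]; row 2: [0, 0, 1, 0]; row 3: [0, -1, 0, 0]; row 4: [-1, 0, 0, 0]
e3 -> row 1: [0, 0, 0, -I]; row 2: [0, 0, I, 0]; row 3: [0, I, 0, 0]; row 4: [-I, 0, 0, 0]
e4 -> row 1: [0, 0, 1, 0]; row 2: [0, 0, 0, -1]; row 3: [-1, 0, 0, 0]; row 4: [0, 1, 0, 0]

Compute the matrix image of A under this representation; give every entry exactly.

M = (5)*rho(e2) + (-1/6)*rho(e3), summed entrywise:
Answer: row 1: [0, 0, 0, 5 + I/6]; row 2: [0, 0, 5 - I/6, 0]; row 3: [0, -5 - I/6, 0, 0]; row 4: [-5 + I/6, 0, 0, 0]


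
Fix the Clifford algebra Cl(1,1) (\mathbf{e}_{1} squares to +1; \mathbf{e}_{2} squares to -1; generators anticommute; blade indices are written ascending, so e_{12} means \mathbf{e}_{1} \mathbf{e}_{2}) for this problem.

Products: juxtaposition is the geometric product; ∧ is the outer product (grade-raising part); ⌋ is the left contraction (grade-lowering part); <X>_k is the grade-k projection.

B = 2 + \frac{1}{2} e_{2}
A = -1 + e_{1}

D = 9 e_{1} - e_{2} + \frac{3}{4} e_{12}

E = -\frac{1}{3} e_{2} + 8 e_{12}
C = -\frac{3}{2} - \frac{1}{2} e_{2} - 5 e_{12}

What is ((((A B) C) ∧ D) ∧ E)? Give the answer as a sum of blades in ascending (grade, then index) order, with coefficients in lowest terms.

step 1: -2 + 2 e_{1} - \frac{1}{2} e_{2} + \frac{1}{2} e_{12}
step 2: \frac{1}{4} - \frac{1}{4} e_{1} - \frac{33}{4} e_{2} + \frac{33}{4} e_{12}
step 3: \frac{9}{4} e_{1} - \frac{1}{4} e_{2} + \frac{1195}{16} e_{12}
step 4: -\frac{3}{4} e_{12}
Answer: -\frac{3}{4} e_{12}


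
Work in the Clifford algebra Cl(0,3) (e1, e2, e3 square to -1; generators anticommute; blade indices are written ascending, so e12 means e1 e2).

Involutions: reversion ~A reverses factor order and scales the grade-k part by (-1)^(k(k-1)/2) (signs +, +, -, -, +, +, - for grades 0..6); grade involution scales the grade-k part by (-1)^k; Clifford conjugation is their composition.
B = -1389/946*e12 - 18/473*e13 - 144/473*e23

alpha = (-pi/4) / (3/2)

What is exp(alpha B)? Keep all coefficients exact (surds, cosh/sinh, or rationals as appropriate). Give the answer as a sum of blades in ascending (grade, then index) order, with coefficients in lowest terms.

B^2 term by term: the squares give (-1389/946)^2*(e12)^2 + (-18/473)^2*(e13)^2 + (-144/473)^2*(e23)^2 = 1929321/894916*(-1) + 324/223729*(-1) + 20736/223729*(-1) = -9/4 (each basis 2-blade squares to minus the product of its generators' squares); cross terms between blades sharing an index anticommute and cancel. So B^2 = -9/4.
B^2 = -9/4 — circular case — the even/odd split gives cos and sin: l = 3/2, alpha*l = -pi/4, so exp(alpha B) = cos(-pi/4) + (sin(-pi/4)/(3/2))*B = sqrt(2)/2 + (-sqrt(2)/3)*B.
Answer: sqrt(2)/2 + 463*sqrt(2)/946*e12 + 6*sqrt(2)/473*e13 + 48*sqrt(2)/473*e23


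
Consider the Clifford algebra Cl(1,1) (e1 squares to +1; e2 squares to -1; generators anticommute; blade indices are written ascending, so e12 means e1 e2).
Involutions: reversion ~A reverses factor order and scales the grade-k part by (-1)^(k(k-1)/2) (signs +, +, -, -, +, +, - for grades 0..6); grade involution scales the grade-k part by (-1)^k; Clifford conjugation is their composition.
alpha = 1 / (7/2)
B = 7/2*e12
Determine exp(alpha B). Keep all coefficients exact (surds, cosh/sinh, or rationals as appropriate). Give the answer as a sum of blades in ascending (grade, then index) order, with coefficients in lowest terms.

B^2 = (7/2)^2*(e12)^2 = 49/4*(+1) = 49/4 (a basis 2-blade squares to minus the product of its generators' squares).
B^2 = 49/4 — the positive square puts this in the hyperbolic regime; l = 7/2, alpha*l = 1, so exp(alpha B) = cosh(1) + (sinh(1)/(7/2))*B = cosh(1) + (2*sinh(1)/7)*B.
Answer: cosh(1) + sinh(1)*e12


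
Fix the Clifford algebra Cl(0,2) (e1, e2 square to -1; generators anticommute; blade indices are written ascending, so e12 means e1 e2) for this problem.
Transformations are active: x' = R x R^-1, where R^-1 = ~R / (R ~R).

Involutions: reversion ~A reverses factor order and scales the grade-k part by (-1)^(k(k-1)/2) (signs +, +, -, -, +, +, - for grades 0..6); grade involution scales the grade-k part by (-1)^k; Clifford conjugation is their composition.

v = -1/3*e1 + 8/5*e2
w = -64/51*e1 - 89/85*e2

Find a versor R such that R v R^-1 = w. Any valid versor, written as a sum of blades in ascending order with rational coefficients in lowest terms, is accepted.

R = v + w = -27/17*e1 + 47/85*e2 works: the equal norms (-601/225) guarantee its sandwich swaps v into w.
Answer: -27/17*e1 + 47/85*e2


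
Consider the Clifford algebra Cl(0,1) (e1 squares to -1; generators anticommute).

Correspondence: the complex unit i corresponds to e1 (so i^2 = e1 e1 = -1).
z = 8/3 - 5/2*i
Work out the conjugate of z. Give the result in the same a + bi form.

In blades: z = 8/3 - 5/2*e1.
Conjugation here is Clifford conjugation: the scalar is fixed and the grade-1 and grade-2 blades all flip sign, giving 8/3 + 5/2*e1; translating back:
Answer: 8/3 + 5/2*i


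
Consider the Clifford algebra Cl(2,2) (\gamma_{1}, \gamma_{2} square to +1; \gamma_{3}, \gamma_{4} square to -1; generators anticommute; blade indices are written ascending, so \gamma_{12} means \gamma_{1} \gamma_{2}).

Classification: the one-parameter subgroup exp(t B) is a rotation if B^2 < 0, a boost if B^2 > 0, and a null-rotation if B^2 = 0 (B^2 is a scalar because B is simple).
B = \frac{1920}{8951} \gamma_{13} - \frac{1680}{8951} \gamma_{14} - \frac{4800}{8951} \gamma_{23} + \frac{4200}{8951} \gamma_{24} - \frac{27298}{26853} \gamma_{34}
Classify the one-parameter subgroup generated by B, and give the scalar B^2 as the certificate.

B^2 term by term: the squares give (\frac{1920}{8951})^2*(\gamma_{13})^2 + (-\frac{1680}{8951})^2*(\gamma_{14})^2 + (-\frac{4800}{8951})^2*(\gamma_{23})^2 + (\frac{4200}{8951})^2*(\gamma_{24})^2 + (-\frac{27298}{26853})^2*(\gamma_{34})^2 = \frac{3686400}{80120401}*(+1) + \frac{2822400}{80120401}*(+1) + \frac{23040000}{80120401}*(+1) + \frac{17640000}{80120401}*(+1) + \frac{745180804}{721083609}*(-1) = -\frac{4}{9} (each basis 2-blade squares to minus the product of its generators' squares); cross terms between blades sharing an index anticommute and cancel; the commuting (index-disjoint) pairs give grade-4 terms 2*c*c'*(blade product), which cancel blade by blade — \gamma_{1234}: -\frac{16128000}{80120401} + \frac{16128000}{80120401} = 0 — confirming B is simple. So B^2 = -\frac{4}{9}.
Answer: rotation, certificate B^2 = -\frac{4}{9}. The class reads off the invariant scalar -\frac{4}{9} directly.
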